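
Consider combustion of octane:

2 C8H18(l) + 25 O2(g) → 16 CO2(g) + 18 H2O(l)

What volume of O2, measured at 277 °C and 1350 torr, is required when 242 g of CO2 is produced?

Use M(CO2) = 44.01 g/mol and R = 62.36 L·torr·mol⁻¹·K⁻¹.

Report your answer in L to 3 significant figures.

n(CO2) = 242.0 / 44.01 = 5.499 mol
n(O2) = (25/16) × 5.499 = 8.592 mol
V = nRT/P = 8.592 × 62.36 × 550.15 / 1350 = 218.3 L

218 L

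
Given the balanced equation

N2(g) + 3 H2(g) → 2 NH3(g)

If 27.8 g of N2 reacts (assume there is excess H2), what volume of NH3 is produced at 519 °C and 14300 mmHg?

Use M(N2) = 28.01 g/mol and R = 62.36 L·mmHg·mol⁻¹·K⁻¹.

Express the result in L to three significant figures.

n(N2) = 27.80 / 28.01 = 0.9925 mol
n(NH3) = (2/1) × 0.9925 = 1.985 mol
V = nRT/P = 1.985 × 62.36 × 792.15 / 14300 = 6.857 L

6.86 L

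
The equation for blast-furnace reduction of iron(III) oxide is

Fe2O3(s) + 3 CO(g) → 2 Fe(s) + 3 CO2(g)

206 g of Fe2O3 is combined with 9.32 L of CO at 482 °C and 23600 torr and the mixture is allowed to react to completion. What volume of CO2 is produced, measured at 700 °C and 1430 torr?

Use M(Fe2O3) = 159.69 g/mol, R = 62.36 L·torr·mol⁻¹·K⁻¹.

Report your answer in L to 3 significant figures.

164 L

n(Fe2O3) = 206 / 159.69 = 1.290 mol
n(CO) = PV/RT = (23600 × 9.32) / (62.36 × 755.15) = 4.671 mol
For 1.290 mol Fe2O3, stoichiometry requires (3/1) × 1.290 = 3.870 mol CO; 4.671 mol is available, so Fe2O3 is limiting.
n(CO2) = (3/1) × 1.290 = 3.870 mol
V(CO2) = nRT/P = 3.870 × 62.36 × 973.15 / 1430 = 164.2 L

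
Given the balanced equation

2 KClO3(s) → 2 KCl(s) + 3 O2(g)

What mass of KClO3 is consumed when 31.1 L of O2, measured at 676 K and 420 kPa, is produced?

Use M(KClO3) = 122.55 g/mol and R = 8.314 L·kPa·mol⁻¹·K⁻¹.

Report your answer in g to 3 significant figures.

n(O2) = PV/RT = (420 × 31.1) / (8.314 × 676) = 2.324 mol
n(KClO3) = (2/3) × 2.324 = 1.549 mol
m(KClO3) = 1.549 × 122.55 = 189.8 g

190 g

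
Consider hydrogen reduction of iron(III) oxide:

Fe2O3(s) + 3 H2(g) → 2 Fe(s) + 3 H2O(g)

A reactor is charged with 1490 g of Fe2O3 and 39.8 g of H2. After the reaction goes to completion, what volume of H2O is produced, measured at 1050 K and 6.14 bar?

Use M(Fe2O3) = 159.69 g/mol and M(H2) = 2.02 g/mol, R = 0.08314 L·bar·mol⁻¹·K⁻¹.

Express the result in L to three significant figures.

n(Fe2O3) = 1490 / 159.69 = 9.331 mol
n(H2) = 39.8 / 2.02 = 19.70 mol
For 9.331 mol Fe2O3, stoichiometry requires (3/1) × 9.331 = 27.99 mol H2; 19.70 mol is available, so H2 is limiting.
n(H2O) = (3/3) × 19.70 = 19.70 mol
V(H2O) = nRT/P = 19.70 × 0.08314 × 1050 / 6.14 = 280.1 L

280 L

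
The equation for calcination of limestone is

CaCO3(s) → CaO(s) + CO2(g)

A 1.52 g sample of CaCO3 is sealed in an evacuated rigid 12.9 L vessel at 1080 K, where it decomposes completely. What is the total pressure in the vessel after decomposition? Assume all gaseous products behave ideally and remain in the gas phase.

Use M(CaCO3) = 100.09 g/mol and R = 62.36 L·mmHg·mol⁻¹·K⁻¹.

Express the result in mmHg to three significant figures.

79.3 mmHg

n(CaCO3) = 1.52 / 100.09 = 0.01519 mol
n(gas produced) = (1/1) × 0.01519 = 0.01519 mol
P = nRT/V = 0.01519 × 62.36 × 1080 / 12.9 = 79.30 mmHg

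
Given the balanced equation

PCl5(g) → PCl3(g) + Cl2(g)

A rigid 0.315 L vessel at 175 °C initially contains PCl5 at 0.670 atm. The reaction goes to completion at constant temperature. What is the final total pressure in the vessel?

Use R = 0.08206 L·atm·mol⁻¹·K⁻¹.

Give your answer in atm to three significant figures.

Rigid vessel, constant T ⇒ P scales with total gas moles (1 → 2).
P_final = (2/1) × 0.670 = 1.340 atm

1.34 atm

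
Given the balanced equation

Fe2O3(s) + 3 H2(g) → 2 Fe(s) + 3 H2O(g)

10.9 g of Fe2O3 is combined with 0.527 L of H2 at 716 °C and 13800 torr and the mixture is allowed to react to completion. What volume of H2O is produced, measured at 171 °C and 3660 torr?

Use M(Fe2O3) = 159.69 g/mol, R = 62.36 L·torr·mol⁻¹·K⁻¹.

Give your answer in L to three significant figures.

n(Fe2O3) = 10.9 / 159.69 = 0.06826 mol
n(H2) = PV/RT = (13800 × 0.527) / (62.36 × 989.15) = 0.1179 mol
For 0.06826 mol Fe2O3, stoichiometry requires (3/1) × 0.06826 = 0.2048 mol H2; 0.1179 mol is available, so H2 is limiting.
n(H2O) = (3/3) × 0.1179 = 0.1179 mol
V(H2O) = nRT/P = 0.1179 × 62.36 × 444.15 / 3660 = 0.8922 L

0.892 L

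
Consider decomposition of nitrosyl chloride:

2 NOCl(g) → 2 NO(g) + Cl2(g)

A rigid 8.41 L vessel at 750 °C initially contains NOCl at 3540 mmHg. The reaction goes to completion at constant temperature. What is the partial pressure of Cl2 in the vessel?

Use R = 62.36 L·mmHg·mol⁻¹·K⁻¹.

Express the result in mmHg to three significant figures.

n(NOCl)₀ = PV/RT = (3540 × 8.41) / (62.36 × 1023.15) = 0.4666 mol
n(Cl2) = (1/2) × 0.4666 = 0.2333 mol
P(Cl2) = nRT/V = 0.2333 × 62.36 × 1023.15 / 8.41 = 1770 mmHg

1770 mmHg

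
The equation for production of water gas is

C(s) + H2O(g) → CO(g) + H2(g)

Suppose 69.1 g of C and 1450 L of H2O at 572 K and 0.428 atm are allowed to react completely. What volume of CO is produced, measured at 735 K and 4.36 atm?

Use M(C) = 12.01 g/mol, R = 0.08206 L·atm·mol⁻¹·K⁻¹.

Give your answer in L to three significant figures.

n(C) = 69.1 / 12.01 = 5.754 mol
n(H2O) = PV/RT = (0.428 × 1450) / (0.08206 × 572) = 13.22 mol
For 5.754 mol C, stoichiometry requires (1/1) × 5.754 = 5.754 mol H2O; 13.22 mol is available, so C is limiting.
n(CO) = (1/1) × 5.754 = 5.754 mol
V(CO) = nRT/P = 5.754 × 0.08206 × 735 / 4.36 = 79.60 L

79.6 L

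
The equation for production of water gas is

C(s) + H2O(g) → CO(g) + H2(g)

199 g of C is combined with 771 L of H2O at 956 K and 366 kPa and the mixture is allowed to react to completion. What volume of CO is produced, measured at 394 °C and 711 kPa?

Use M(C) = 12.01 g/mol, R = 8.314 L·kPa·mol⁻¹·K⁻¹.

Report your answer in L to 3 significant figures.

129 L

n(C) = 199 / 12.01 = 16.57 mol
n(H2O) = PV/RT = (366 × 771) / (8.314 × 956) = 35.50 mol
For 16.57 mol C, stoichiometry requires (1/1) × 16.57 = 16.57 mol H2O; 35.50 mol is available, so C is limiting.
n(CO) = (1/1) × 16.57 = 16.57 mol
V(CO) = nRT/P = 16.57 × 8.314 × 667.15 / 711 = 129.3 L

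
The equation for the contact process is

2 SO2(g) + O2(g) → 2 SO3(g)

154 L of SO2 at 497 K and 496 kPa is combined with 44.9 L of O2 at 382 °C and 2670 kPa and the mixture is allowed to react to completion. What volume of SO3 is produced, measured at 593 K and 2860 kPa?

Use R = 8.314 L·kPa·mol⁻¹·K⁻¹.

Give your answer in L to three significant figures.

n(SO2) = PV/RT = (496 × 154) / (8.314 × 497) = 18.49 mol
n(O2) = PV/RT = (2670 × 44.9) / (8.314 × 655.15) = 22.01 mol
For 18.49 mol SO2, stoichiometry requires (1/2) × 18.49 = 9.245 mol O2; 22.01 mol is available, so SO2 is limiting.
n(SO3) = (2/2) × 18.49 = 18.49 mol
V(SO3) = nRT/P = 18.49 × 8.314 × 593 / 2860 = 31.87 L

31.9 L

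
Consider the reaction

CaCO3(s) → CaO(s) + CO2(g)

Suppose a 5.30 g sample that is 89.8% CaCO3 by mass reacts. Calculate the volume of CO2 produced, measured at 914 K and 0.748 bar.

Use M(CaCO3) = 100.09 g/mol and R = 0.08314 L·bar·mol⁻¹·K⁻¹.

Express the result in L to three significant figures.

4.83 L

mass of CaCO3 = 5.30 × 89.8/100 = 4.759 g
n(CaCO3) = 4.759 / 100.09 = 0.04755 mol
n(CO2) = (1/1) × 0.04755 = 0.04755 mol
V = nRT/P = 0.04755 × 0.08314 × 914 / 0.748 = 4.831 L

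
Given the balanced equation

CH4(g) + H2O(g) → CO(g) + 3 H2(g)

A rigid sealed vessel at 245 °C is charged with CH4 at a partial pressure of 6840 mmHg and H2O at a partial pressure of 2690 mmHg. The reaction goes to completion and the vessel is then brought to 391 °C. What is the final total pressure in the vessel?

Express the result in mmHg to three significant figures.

Because the vessel is rigid and T is held at 245 °C, work the stoichiometry in partial pressures (P_i = n_iRT/V).
P(H2O) required for 6840 mmHg of CH4 = (1/1) × 6840 = 6840 mmHg; available 2690 mmHg, so H2O is limiting.
P(CH4) remaining = 6840 − (1/1) × 2690 = 4150 mmHg
P(gaseous products) = (1+3)/1 × 2690 = 10760 mmHg
P_total at 245 °C = 4150 + 10760 = 14910 mmHg
Scaling to 391 °C: P = 14910 × 664.15/518.15 = 19110 mmHg

19100 mmHg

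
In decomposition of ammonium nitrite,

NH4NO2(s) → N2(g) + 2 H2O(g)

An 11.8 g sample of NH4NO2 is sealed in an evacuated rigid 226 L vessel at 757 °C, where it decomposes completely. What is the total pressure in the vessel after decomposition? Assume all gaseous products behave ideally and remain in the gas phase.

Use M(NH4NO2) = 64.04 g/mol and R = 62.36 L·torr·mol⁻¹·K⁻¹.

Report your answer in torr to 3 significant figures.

157 torr

n(NH4NO2) = 11.8 / 64.04 = 0.1843 mol
n(gas produced) = (3/1) × 0.1843 = 0.5529 mol
P = nRT/V = 0.5529 × 62.36 × 1030.15 / 226 = 157.2 torr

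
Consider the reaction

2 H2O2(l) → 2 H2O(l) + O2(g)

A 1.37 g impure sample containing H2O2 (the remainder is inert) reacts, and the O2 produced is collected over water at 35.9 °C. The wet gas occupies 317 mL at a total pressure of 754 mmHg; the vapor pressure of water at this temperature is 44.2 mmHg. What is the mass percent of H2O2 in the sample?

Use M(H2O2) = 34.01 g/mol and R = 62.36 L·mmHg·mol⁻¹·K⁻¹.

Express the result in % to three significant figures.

58.0 %

P(O2) = 754 − 44.2 = 709.8 mmHg
n(O2) = PV/RT = (709.8 × 0.3170) / (62.36 × 309.05) = 0.01168 mol
n(H2O2) = (2/1) × 0.01168 = 0.02336 mol
m(H2O2) = 0.02336 × 34.01 = 0.7945 g
%H2O2 = 0.7945 / 1.37 × 100 = 57.99%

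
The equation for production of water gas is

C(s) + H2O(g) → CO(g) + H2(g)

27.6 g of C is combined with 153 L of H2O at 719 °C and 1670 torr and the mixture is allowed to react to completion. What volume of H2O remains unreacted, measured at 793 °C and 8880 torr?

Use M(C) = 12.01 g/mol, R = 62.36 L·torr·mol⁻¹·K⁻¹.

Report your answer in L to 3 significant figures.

13.7 L

n(C) = 27.6 / 12.01 = 2.298 mol
n(H2O) = PV/RT = (1670 × 153) / (62.36 × 992.15) = 4.130 mol
For 2.298 mol C, stoichiometry requires (1/1) × 2.298 = 2.298 mol H2O; 4.130 mol is available, so C is limiting.
n(H2O) consumed = (1/1) × 2.298 = 2.298 mol; remaining = 4.130 − 2.298 = 1.832 mol
V(H2O) = nRT/P = 1.832 × 62.36 × 1066.15 / 8880 = 13.72 L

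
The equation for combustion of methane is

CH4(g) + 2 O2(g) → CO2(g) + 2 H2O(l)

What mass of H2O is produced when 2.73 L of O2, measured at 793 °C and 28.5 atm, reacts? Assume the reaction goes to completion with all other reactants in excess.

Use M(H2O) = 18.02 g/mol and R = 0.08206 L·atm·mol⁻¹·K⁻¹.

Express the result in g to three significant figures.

n(O2) = PV/RT = (28.5 × 2.73) / (0.08206 × 1066.15) = 0.8893 mol
n(H2O) = (2/2) × 0.8893 = 0.8893 mol
m(H2O) = 0.8893 × 18.02 = 16.03 g

16.0 g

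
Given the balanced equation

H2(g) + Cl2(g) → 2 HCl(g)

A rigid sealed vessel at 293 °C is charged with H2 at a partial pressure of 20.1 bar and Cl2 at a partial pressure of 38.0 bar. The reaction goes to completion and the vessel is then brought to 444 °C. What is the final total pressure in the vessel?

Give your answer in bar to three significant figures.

73.6 bar

Because the vessel is rigid and T is held at 293 °C, work the stoichiometry in partial pressures (P_i = n_iRT/V).
P(Cl2) required for 20.1 bar of H2 = (1/1) × 20.1 = 20.10 bar; available 38.0 bar, so H2 is limiting.
P(Cl2) remaining = 38.0 − (1/1) × 20.1 = 17.90 bar
P(gaseous products) = (2)/1 × 20.1 = 40.20 bar
P_total at 293 °C = 17.90 + 40.20 = 58.10 bar
Scaling to 444 °C: P = 58.10 × 717.15/566.15 = 73.60 bar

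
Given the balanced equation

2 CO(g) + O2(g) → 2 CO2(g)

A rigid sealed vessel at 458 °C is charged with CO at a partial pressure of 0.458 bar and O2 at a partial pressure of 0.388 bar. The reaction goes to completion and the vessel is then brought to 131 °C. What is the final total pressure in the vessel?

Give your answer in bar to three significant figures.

0.341 bar

With V and T fixed, P_i ∝ n_i, so the mole ratios apply directly to partial pressures at 458 °C.
P(O2) required for 0.458 bar of CO = (1/2) × 0.458 = 0.2290 bar; available 0.388 bar, so CO is limiting.
P(O2) remaining = 0.388 − (1/2) × 0.458 = 0.1590 bar
P(gaseous products) = (2)/2 × 0.458 = 0.4580 bar
P_total at 458 °C = 0.1590 + 0.4580 = 0.6170 bar
Scaling to 131 °C: P = 0.6170 × 404.15/731.15 = 0.3411 bar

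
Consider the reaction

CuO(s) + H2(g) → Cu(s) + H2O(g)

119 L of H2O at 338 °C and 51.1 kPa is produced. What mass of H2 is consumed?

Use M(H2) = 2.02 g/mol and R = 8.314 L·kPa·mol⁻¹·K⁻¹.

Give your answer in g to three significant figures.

n(H2O) = PV/RT = (51.1 × 119) / (8.314 × 611.15) = 1.197 mol
n(H2) = (1/1) × 1.197 = 1.197 mol
m(H2) = 1.197 × 2.02 = 2.418 g

2.42 g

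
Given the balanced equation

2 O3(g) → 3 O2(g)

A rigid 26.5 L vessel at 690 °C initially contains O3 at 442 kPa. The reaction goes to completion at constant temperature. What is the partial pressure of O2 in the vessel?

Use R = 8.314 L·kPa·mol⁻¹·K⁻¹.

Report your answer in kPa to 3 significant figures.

n(O3)₀ = PV/RT = (442 × 26.5) / (8.314 × 963.15) = 1.463 mol
n(O2) = (3/2) × 1.463 = 2.195 mol
P(O2) = nRT/V = 2.195 × 8.314 × 963.15 / 26.5 = 663.3 kPa

663 kPa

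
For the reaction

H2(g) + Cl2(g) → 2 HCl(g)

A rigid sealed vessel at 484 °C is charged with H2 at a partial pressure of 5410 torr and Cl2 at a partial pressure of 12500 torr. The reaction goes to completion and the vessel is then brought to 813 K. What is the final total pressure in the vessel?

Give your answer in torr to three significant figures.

With V and T fixed, P_i ∝ n_i, so the mole ratios apply directly to partial pressures at 484 °C.
P(Cl2) required for 5410 torr of H2 = (1/1) × 5410 = 5410 torr; available 12500 torr, so H2 is limiting.
P(Cl2) remaining = 12500 − (1/1) × 5410 = 7090 torr
P(gaseous products) = (2)/1 × 5410 = 10820 torr
P_total at 484 °C = 7090 + 10820 = 17910 torr
Scaling to 813 K: P = 17910 × 813/757.15 = 19230 torr

19200 torr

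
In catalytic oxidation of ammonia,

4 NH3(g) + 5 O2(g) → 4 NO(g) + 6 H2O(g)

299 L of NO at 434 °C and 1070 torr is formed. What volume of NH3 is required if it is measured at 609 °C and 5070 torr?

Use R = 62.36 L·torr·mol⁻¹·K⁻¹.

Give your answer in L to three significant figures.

78.7 L

n(NO) = PV/RT = (1070 × 299) / (62.36 × 707.15) = 7.255 mol
n(NH3) = (4/4) × 7.255 = 7.255 mol
V = nRT/P = 7.255 × 62.36 × 882.15 / 5070 = 78.72 L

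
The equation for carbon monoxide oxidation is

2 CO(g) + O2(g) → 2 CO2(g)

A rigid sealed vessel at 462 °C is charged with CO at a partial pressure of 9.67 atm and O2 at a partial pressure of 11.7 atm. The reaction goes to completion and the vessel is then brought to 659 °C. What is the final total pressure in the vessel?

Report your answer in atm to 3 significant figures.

21.0 atm

At constant V, partial pressures at 462 °C are proportional to moles, so apply stoichiometry directly to pressures.
P(O2) required for 9.67 atm of CO = (1/2) × 9.67 = 4.835 atm; available 11.7 atm, so CO is limiting.
P(O2) remaining = 11.7 − (1/2) × 9.67 = 6.865 atm
P(gaseous products) = (2)/2 × 9.67 = 9.670 atm
P_total at 462 °C = 6.865 + 9.670 = 16.54 atm
Scaling to 659 °C: P = 16.54 × 932.15/735.15 = 20.97 atm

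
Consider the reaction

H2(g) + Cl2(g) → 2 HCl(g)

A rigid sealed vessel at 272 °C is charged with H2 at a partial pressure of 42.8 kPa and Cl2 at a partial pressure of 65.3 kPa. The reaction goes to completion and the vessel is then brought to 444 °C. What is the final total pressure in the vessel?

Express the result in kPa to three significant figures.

142 kPa

Because the vessel is rigid and T is held at 272 °C, work the stoichiometry in partial pressures (P_i = n_iRT/V).
P(Cl2) required for 42.8 kPa of H2 = (1/1) × 42.8 = 42.80 kPa; available 65.3 kPa, so H2 is limiting.
P(Cl2) remaining = 65.3 − (1/1) × 42.8 = 22.50 kPa
P(gaseous products) = (2)/1 × 42.8 = 85.60 kPa
P_total at 272 °C = 22.50 + 85.60 = 108.1 kPa
Scaling to 444 °C: P = 108.1 × 717.15/545.15 = 142.2 kPa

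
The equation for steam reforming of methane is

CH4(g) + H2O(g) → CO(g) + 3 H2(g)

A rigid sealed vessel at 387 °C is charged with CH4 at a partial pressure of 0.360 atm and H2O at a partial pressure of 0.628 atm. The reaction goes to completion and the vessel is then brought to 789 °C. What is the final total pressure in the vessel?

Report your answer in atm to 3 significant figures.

At constant V, partial pressures at 387 °C are proportional to moles, so apply stoichiometry directly to pressures.
P(H2O) required for 0.360 atm of CH4 = (1/1) × 0.360 = 0.3600 atm; available 0.628 atm, so CH4 is limiting.
P(H2O) remaining = 0.628 − (1/1) × 0.360 = 0.2680 atm
P(gaseous products) = (1+3)/1 × 0.360 = 1.440 atm
P_total at 387 °C = 0.2680 + 1.440 = 1.708 atm
Scaling to 789 °C: P = 1.708 × 1062.15/660.15 = 2.748 atm

2.75 atm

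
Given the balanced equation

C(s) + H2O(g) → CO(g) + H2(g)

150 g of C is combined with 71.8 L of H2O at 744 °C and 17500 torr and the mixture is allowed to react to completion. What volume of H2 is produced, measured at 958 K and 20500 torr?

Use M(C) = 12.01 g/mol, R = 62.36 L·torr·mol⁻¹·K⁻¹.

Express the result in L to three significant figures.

n(C) = 150 / 12.01 = 12.49 mol
n(H2O) = PV/RT = (17500 × 71.8) / (62.36 × 1017.15) = 19.81 mol
For 12.49 mol C, stoichiometry requires (1/1) × 12.49 = 12.49 mol H2O; 19.81 mol is available, so C is limiting.
n(H2) = (1/1) × 12.49 = 12.49 mol
V(H2) = nRT/P = 12.49 × 62.36 × 958 / 20500 = 36.40 L

36.4 L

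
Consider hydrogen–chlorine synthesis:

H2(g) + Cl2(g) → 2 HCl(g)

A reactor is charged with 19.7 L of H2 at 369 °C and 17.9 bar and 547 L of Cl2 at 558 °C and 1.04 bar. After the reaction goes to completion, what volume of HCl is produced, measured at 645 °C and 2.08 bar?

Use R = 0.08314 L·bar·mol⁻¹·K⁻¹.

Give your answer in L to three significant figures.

485 L

n(H2) = PV/RT = (17.9 × 19.7) / (0.08314 × 642.15) = 6.605 mol
n(Cl2) = PV/RT = (1.04 × 547) / (0.08314 × 831.15) = 8.232 mol
For 6.605 mol H2, stoichiometry requires (1/1) × 6.605 = 6.605 mol Cl2; 8.232 mol is available, so H2 is limiting.
n(HCl) = (2/1) × 6.605 = 13.21 mol
V(HCl) = nRT/P = 13.21 × 0.08314 × 918.15 / 2.08 = 484.8 L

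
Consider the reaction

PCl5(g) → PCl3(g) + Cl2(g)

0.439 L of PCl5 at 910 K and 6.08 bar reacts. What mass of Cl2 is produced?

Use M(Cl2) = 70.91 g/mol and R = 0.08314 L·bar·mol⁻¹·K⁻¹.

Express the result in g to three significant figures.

2.50 g

n(PCl5) = PV/RT = (6.08 × 0.439) / (0.08314 × 910) = 0.03528 mol
n(Cl2) = (1/1) × 0.03528 = 0.03528 mol
m(Cl2) = 0.03528 × 70.91 = 2.502 g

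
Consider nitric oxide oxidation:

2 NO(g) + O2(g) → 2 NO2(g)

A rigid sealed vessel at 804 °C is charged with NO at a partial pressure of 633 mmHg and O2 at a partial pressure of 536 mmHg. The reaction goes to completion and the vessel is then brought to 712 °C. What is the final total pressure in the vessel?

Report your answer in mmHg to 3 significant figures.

With V and T fixed, P_i ∝ n_i, so the mole ratios apply directly to partial pressures at 804 °C.
P(O2) required for 633 mmHg of NO = (1/2) × 633 = 316.5 mmHg; available 536 mmHg, so NO is limiting.
P(O2) remaining = 536 − (1/2) × 633 = 219.5 mmHg
P(gaseous products) = (2)/2 × 633 = 633.0 mmHg
P_total at 804 °C = 219.5 + 633.0 = 852.5 mmHg
Scaling to 712 °C: P = 852.5 × 985.15/1077.15 = 779.7 mmHg

780 mmHg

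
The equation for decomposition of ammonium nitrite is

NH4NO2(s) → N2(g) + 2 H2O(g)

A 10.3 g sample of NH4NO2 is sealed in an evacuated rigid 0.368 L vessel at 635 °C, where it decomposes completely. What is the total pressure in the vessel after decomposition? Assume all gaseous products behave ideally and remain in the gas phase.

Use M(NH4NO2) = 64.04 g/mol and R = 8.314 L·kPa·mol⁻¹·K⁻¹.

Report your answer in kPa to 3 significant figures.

9900 kPa

n(NH4NO2) = 10.3 / 64.04 = 0.1608 mol
n(gas produced) = (3/1) × 0.1608 = 0.4824 mol
P = nRT/V = 0.4824 × 8.314 × 908.15 / 0.368 = 9898 kPa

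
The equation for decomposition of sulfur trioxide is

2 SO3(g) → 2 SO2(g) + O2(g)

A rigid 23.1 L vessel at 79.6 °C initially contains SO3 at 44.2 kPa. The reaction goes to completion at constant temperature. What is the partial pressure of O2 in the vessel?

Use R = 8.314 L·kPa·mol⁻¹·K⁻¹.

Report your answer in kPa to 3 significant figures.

22.1 kPa

n(SO3)₀ = PV/RT = (44.2 × 23.1) / (8.314 × 352.75) = 0.3481 mol
n(O2) = (1/2) × 0.3481 = 0.1741 mol
P(O2) = nRT/V = 0.1741 × 8.314 × 352.75 / 23.1 = 22.10 kPa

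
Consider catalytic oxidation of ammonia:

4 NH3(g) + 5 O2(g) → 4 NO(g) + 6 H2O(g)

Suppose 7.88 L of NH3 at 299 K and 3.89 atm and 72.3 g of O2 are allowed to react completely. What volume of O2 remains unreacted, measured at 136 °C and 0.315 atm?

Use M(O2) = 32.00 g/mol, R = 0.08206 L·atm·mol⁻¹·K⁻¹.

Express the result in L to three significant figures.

n(NH3) = PV/RT = (3.89 × 7.88) / (0.08206 × 299) = 1.249 mol
n(O2) = 72.3 / 32.00 = 2.259 mol
For 1.249 mol NH3, stoichiometry requires (5/4) × 1.249 = 1.561 mol O2; 2.259 mol is available, so NH3 is limiting.
n(O2) consumed = (5/4) × 1.249 = 1.561 mol; remaining = 2.259 − 1.561 = 0.6980 mol
V(O2) = nRT/P = 0.6980 × 0.08206 × 409.15 / 0.315 = 74.40 L

74.4 L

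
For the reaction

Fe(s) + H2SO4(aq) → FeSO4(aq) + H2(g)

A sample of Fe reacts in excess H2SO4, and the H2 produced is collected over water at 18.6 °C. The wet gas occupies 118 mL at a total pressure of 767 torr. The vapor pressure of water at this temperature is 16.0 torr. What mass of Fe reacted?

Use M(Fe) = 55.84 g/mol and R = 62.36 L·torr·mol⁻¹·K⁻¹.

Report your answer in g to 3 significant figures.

0.272 g

P(H2) = 767 − 16.0 = 751.0 torr
n(H2) = PV/RT = (751.0 × 0.1180) / (62.36 × 291.75) = 0.004871 mol
n(Fe) = (1/1) × 0.004871 = 0.004871 mol
m(Fe) = 0.004871 × 55.84 = 0.2720 g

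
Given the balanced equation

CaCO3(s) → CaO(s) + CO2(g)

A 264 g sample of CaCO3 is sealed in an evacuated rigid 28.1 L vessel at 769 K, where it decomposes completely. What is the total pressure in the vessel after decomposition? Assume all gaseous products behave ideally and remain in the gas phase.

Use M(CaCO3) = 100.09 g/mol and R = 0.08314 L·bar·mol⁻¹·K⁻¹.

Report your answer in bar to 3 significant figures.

n(CaCO3) = 264 / 100.09 = 2.638 mol
n(gas produced) = (1/1) × 2.638 = 2.638 mol
P = nRT/V = 2.638 × 0.08314 × 769 / 28.1 = 6.002 bar

6.00 bar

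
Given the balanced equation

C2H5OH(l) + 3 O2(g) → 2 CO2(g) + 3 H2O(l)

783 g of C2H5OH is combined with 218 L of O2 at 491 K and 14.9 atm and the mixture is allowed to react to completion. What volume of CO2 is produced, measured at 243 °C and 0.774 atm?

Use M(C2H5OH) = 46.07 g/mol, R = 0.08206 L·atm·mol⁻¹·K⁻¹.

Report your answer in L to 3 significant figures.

n(C2H5OH) = 783 / 46.07 = 17.00 mol
n(O2) = PV/RT = (14.9 × 218) / (0.08206 × 491) = 80.62 mol
For 17.00 mol C2H5OH, stoichiometry requires (3/1) × 17.00 = 51.00 mol O2; 80.62 mol is available, so C2H5OH is limiting.
n(CO2) = (2/1) × 17.00 = 34.00 mol
V(CO2) = nRT/P = 34.00 × 0.08206 × 516.15 / 0.774 = 1861 L

1860 L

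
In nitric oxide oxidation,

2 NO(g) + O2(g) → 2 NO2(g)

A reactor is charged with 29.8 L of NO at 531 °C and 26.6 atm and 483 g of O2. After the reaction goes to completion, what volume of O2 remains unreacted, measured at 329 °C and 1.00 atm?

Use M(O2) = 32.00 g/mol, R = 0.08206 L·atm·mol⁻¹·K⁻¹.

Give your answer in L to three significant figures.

449 L

n(NO) = PV/RT = (26.6 × 29.8) / (0.08206 × 804.15) = 12.01 mol
n(O2) = 483 / 32.00 = 15.09 mol
For 12.01 mol NO, stoichiometry requires (1/2) × 12.01 = 6.005 mol O2; 15.09 mol is available, so NO is limiting.
n(O2) consumed = (1/2) × 12.01 = 6.005 mol; remaining = 15.09 − 6.005 = 9.085 mol
V(O2) = nRT/P = 9.085 × 0.08206 × 602.15 / 1.00 = 448.9 L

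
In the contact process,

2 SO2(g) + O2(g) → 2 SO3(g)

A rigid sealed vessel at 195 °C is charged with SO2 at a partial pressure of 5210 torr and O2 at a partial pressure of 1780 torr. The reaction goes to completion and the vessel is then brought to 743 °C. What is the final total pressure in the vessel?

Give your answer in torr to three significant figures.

At constant V, partial pressures at 195 °C are proportional to moles, so apply stoichiometry directly to pressures.
P(O2) required for 5210 torr of SO2 = (1/2) × 5210 = 2605 torr; available 1780 torr, so O2 is limiting.
P(SO2) remaining = 5210 − (2/1) × 1780 = 1650 torr
P(gaseous products) = (2)/1 × 1780 = 3560 torr
P_total at 195 °C = 1650 + 3560 = 5210 torr
Scaling to 743 °C: P = 5210 × 1016.15/468.15 = 11310 torr

11300 torr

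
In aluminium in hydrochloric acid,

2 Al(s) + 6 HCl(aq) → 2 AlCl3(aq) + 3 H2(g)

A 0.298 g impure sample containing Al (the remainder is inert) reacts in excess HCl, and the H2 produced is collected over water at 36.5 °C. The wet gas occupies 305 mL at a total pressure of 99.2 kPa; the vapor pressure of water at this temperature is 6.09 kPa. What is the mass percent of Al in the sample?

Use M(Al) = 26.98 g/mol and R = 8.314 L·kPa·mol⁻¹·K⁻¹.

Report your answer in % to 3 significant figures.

66.6 %

P(H2) = 99.2 − 6.09 = 93.11 kPa
n(H2) = PV/RT = (93.11 × 0.3050) / (8.314 × 309.65) = 0.01103 mol
n(Al) = (2/3) × 0.01103 = 0.007353 mol
m(Al) = 0.007353 × 26.98 = 0.1984 g
%Al = 0.1984 / 0.298 × 100 = 66.58%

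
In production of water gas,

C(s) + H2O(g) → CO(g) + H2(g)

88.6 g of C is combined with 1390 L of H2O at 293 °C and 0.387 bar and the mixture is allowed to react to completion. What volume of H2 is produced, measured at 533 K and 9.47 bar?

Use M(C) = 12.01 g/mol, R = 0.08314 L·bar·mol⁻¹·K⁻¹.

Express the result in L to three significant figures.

34.5 L

n(C) = 88.6 / 12.01 = 7.377 mol
n(H2O) = PV/RT = (0.387 × 1390) / (0.08314 × 566.15) = 11.43 mol
For 7.377 mol C, stoichiometry requires (1/1) × 7.377 = 7.377 mol H2O; 11.43 mol is available, so C is limiting.
n(H2) = (1/1) × 7.377 = 7.377 mol
V(H2) = nRT/P = 7.377 × 0.08314 × 533 / 9.47 = 34.52 L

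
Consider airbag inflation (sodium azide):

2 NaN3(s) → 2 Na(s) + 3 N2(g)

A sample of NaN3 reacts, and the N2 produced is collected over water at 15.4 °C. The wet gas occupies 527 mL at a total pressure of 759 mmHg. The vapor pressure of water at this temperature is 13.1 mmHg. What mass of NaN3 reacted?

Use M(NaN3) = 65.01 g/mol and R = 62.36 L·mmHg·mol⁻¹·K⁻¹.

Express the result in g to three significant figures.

0.947 g

P(N2) = 759 − 13.1 = 745.9 mmHg
n(N2) = PV/RT = (745.9 × 0.5270) / (62.36 × 288.55) = 0.02185 mol
n(NaN3) = (2/3) × 0.02185 = 0.01457 mol
m(NaN3) = 0.01457 × 65.01 = 0.9472 g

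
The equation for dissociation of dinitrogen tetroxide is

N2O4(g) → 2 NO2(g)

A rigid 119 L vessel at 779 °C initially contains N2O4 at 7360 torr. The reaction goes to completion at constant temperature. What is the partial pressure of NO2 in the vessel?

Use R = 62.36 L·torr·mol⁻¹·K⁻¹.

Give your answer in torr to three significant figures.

n(N2O4)₀ = PV/RT = (7360 × 119) / (62.36 × 1052.15) = 13.35 mol
n(NO2) = (2/1) × 13.35 = 26.70 mol
P(NO2) = nRT/V = 26.70 × 62.36 × 1052.15 / 119 = 14720 torr

14700 torr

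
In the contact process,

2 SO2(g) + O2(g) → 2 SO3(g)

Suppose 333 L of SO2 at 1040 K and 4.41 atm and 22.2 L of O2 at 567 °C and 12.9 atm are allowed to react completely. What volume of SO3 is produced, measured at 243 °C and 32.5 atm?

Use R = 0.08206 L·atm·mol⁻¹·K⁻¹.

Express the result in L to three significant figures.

n(SO2) = PV/RT = (4.41 × 333) / (0.08206 × 1040) = 17.21 mol
n(O2) = PV/RT = (12.9 × 22.2) / (0.08206 × 840.15) = 4.154 mol
For 17.21 mol SO2, stoichiometry requires (1/2) × 17.21 = 8.605 mol O2; 4.154 mol is available, so O2 is limiting.
n(SO3) = (2/1) × 4.154 = 8.308 mol
V(SO3) = nRT/P = 8.308 × 0.08206 × 516.15 / 32.5 = 10.83 L

10.8 L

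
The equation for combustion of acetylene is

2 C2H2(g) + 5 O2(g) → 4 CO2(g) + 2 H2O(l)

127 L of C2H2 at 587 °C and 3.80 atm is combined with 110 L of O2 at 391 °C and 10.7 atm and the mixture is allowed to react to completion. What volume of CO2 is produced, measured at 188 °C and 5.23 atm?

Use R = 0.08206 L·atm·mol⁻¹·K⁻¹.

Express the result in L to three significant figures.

n(C2H2) = PV/RT = (3.80 × 127) / (0.08206 × 860.15) = 6.837 mol
n(O2) = PV/RT = (10.7 × 110) / (0.08206 × 664.15) = 21.60 mol
For 6.837 mol C2H2, stoichiometry requires (5/2) × 6.837 = 17.09 mol O2; 21.60 mol is available, so C2H2 is limiting.
n(CO2) = (4/2) × 6.837 = 13.67 mol
V(CO2) = nRT/P = 13.67 × 0.08206 × 461.15 / 5.23 = 98.91 L

98.9 L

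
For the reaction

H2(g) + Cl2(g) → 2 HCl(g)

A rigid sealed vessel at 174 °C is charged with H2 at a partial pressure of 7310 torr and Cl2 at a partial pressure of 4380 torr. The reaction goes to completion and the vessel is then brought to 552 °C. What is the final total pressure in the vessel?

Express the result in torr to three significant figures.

With V and T fixed, P_i ∝ n_i, so the mole ratios apply directly to partial pressures at 174 °C.
P(Cl2) required for 7310 torr of H2 = (1/1) × 7310 = 7310 torr; available 4380 torr, so Cl2 is limiting.
P(H2) remaining = 7310 − (1/1) × 4380 = 2930 torr
P(gaseous products) = (2)/1 × 4380 = 8760 torr
P_total at 174 °C = 2930 + 8760 = 11690 torr
Scaling to 552 °C: P = 11690 × 825.15/447.15 = 21570 torr

21600 torr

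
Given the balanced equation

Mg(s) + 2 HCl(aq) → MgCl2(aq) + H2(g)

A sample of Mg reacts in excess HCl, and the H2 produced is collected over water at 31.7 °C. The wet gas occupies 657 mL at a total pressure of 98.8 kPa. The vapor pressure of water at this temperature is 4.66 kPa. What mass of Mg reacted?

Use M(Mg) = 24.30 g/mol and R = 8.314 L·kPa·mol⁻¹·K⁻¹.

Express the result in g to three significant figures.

P(H2) = 98.8 − 4.66 = 94.14 kPa
n(H2) = PV/RT = (94.14 × 0.6570) / (8.314 × 304.85) = 0.02440 mol
n(Mg) = (1/1) × 0.02440 = 0.02440 mol
m(Mg) = 0.02440 × 24.30 = 0.5929 g

0.593 g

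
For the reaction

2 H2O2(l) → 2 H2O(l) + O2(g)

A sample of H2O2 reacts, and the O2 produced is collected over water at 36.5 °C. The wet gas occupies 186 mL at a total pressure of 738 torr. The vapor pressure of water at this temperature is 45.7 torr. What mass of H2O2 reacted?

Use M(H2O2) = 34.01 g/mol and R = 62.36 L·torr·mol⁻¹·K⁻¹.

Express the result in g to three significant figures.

0.454 g

P(O2) = 738 − 45.7 = 692.3 torr
n(O2) = PV/RT = (692.3 × 0.1860) / (62.36 × 309.65) = 0.006669 mol
n(H2O2) = (2/1) × 0.006669 = 0.01334 mol
m(H2O2) = 0.01334 × 34.01 = 0.4537 g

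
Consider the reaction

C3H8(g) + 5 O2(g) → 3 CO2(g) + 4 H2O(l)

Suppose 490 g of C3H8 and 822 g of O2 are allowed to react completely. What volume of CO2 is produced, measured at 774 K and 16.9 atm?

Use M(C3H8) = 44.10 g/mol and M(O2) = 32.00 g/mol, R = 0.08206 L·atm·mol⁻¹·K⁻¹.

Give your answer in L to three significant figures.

57.9 L

n(C3H8) = 490 / 44.10 = 11.11 mol
n(O2) = 822 / 32.00 = 25.69 mol
For 11.11 mol C3H8, stoichiometry requires (5/1) × 11.11 = 55.55 mol O2; 25.69 mol is available, so O2 is limiting.
n(CO2) = (3/5) × 25.69 = 15.41 mol
V(CO2) = nRT/P = 15.41 × 0.08206 × 774 / 16.9 = 57.91 L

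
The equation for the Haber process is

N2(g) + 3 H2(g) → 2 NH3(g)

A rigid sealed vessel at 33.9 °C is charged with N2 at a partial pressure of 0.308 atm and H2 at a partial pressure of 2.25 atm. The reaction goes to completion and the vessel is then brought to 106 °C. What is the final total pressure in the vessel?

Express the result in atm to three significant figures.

2.40 atm

With V and T fixed, P_i ∝ n_i, so the mole ratios apply directly to partial pressures at 33.9 °C.
P(H2) required for 0.308 atm of N2 = (3/1) × 0.308 = 0.9240 atm; available 2.25 atm, so N2 is limiting.
P(H2) remaining = 2.25 − (3/1) × 0.308 = 1.326 atm
P(gaseous products) = (2)/1 × 0.308 = 0.6160 atm
P_total at 33.9 °C = 1.326 + 0.6160 = 1.942 atm
Scaling to 106 °C: P = 1.942 × 379.15/307.05 = 2.398 atm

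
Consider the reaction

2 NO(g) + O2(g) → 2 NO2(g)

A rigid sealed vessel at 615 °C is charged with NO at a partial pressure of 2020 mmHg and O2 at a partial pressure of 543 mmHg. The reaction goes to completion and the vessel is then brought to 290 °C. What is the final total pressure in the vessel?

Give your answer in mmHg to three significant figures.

At constant V, partial pressures at 615 °C are proportional to moles, so apply stoichiometry directly to pressures.
P(O2) required for 2020 mmHg of NO = (1/2) × 2020 = 1010 mmHg; available 543 mmHg, so O2 is limiting.
P(NO) remaining = 2020 − (2/1) × 543 = 934.0 mmHg
P(gaseous products) = (2)/1 × 543 = 1086 mmHg
P_total at 615 °C = 934.0 + 1086 = 2020 mmHg
Scaling to 290 °C: P = 2020 × 563.15/888.15 = 1281 mmHg

1280 mmHg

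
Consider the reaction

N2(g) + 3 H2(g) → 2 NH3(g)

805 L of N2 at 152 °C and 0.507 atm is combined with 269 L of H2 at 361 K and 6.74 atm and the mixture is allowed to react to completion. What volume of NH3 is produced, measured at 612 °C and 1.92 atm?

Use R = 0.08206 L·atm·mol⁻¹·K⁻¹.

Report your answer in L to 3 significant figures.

n(N2) = PV/RT = (0.507 × 805) / (0.08206 × 425.15) = 11.70 mol
n(H2) = PV/RT = (6.74 × 269) / (0.08206 × 361) = 61.20 mol
For 11.70 mol N2, stoichiometry requires (3/1) × 11.70 = 35.10 mol H2; 61.20 mol is available, so N2 is limiting.
n(NH3) = (2/1) × 11.70 = 23.40 mol
V(NH3) = nRT/P = 23.40 × 0.08206 × 885.15 / 1.92 = 885.2 L

885 L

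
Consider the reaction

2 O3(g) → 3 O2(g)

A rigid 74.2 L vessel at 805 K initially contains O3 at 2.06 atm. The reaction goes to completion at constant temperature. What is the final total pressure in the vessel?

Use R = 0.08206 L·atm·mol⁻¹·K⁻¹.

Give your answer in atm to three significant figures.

Since T and V are fixed, P_final/P_initial = n_final/n_initial = 3/2.
P_final = (3/2) × 2.06 = 3.090 atm

3.09 atm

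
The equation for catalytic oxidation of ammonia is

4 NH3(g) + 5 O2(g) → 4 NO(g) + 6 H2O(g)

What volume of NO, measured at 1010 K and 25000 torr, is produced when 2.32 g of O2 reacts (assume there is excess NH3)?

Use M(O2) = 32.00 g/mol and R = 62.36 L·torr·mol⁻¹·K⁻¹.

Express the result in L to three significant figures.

0.146 L

n(O2) = 2.320 / 32.00 = 0.07250 mol
n(NO) = (4/5) × 0.07250 = 0.05800 mol
V = nRT/P = 0.05800 × 62.36 × 1010 / 25000 = 0.1461 L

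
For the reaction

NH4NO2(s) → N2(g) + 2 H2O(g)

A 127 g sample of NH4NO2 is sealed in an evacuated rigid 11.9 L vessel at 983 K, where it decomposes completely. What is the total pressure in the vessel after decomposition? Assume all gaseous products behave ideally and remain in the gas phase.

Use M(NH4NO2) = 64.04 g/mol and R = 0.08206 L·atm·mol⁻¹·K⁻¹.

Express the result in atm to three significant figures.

40.3 atm

n(NH4NO2) = 127 / 64.04 = 1.983 mol
n(gas produced) = (3/1) × 1.983 = 5.949 mol
P = nRT/V = 5.949 × 0.08206 × 983 / 11.9 = 40.33 atm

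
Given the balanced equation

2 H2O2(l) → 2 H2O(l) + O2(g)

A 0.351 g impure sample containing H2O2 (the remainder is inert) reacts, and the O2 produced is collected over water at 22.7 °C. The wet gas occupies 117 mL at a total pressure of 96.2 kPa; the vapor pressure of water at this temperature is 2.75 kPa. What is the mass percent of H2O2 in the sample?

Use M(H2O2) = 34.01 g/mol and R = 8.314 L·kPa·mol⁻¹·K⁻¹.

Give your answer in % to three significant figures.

86.1 %

P(O2) = 96.2 − 2.75 = 93.45 kPa
n(O2) = PV/RT = (93.45 × 0.1170) / (8.314 × 295.85) = 0.004445 mol
n(H2O2) = (2/1) × 0.004445 = 0.008890 mol
m(H2O2) = 0.008890 × 34.01 = 0.3023 g
%H2O2 = 0.3023 / 0.351 × 100 = 86.13%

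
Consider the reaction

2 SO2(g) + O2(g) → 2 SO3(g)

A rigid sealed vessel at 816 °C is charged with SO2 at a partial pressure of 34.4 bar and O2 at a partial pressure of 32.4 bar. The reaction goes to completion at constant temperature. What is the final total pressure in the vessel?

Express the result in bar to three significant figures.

Because the vessel is rigid and T is held at 816 °C, work the stoichiometry in partial pressures (P_i = n_iRT/V).
P(O2) required for 34.4 bar of SO2 = (1/2) × 34.4 = 17.20 bar; available 32.4 bar, so SO2 is limiting.
P(O2) remaining = 32.4 − (1/2) × 34.4 = 15.20 bar
P(gaseous products) = (2)/2 × 34.4 = 34.40 bar
P_total at 816 °C = 15.20 + 34.40 = 49.60 bar

49.6 bar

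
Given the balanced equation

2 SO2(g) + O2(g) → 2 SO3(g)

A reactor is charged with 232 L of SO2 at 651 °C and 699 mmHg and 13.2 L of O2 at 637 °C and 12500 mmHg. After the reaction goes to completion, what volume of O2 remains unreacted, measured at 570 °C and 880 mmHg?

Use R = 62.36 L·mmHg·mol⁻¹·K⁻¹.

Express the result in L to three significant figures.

n(SO2) = PV/RT = (699 × 232) / (62.36 × 924.15) = 2.814 mol
n(O2) = PV/RT = (12500 × 13.2) / (62.36 × 910.15) = 2.907 mol
For 2.814 mol SO2, stoichiometry requires (1/2) × 2.814 = 1.407 mol O2; 2.907 mol is available, so SO2 is limiting.
n(O2) consumed = (1/2) × 2.814 = 1.407 mol; remaining = 2.907 − 1.407 = 1.500 mol
V(O2) = nRT/P = 1.500 × 62.36 × 843.15 / 880 = 89.62 L

89.6 L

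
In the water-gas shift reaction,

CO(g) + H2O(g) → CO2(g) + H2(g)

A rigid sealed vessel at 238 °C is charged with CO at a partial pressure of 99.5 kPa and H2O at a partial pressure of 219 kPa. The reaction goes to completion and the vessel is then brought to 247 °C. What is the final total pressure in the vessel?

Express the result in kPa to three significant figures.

324 kPa

Because the vessel is rigid and T is held at 238 °C, work the stoichiometry in partial pressures (P_i = n_iRT/V).
P(H2O) required for 99.5 kPa of CO = (1/1) × 99.5 = 99.50 kPa; available 219 kPa, so CO is limiting.
P(H2O) remaining = 219 − (1/1) × 99.5 = 119.5 kPa
P(gaseous products) = (1+1)/1 × 99.5 = 199.0 kPa
P_total at 238 °C = 119.5 + 199.0 = 318.5 kPa
Scaling to 247 °C: P = 318.5 × 520.15/511.15 = 324.1 kPa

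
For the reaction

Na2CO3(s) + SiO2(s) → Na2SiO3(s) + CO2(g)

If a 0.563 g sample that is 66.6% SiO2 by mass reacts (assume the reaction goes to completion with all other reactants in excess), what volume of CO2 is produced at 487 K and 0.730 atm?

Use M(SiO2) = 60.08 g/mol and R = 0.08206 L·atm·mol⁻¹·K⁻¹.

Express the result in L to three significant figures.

mass of SiO2 = 0.563 × 66.6/100 = 0.3750 g
n(SiO2) = 0.3750 / 60.08 = 0.006242 mol
n(CO2) = (1/1) × 0.006242 = 0.006242 mol
V = nRT/P = 0.006242 × 0.08206 × 487 / 0.730 = 0.3417 L

0.342 L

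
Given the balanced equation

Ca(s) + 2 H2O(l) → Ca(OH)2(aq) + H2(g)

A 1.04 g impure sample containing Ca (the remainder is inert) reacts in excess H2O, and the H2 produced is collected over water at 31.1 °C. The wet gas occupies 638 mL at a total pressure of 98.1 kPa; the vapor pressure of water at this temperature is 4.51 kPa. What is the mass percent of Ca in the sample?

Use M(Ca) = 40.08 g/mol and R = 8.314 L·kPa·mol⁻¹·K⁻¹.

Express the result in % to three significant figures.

P(H2) = 98.1 − 4.51 = 93.59 kPa
n(H2) = PV/RT = (93.59 × 0.6380) / (8.314 × 304.25) = 0.02361 mol
n(Ca) = (1/1) × 0.02361 = 0.02361 mol
m(Ca) = 0.02361 × 40.08 = 0.9463 g
%Ca = 0.9463 / 1.04 × 100 = 90.99%

91.0 %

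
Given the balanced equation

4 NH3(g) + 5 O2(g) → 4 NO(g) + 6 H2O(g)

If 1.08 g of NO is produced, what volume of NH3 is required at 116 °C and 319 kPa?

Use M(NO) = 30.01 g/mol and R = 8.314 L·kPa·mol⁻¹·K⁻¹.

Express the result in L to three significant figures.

n(NO) = 1.080 / 30.01 = 0.03599 mol
n(NH3) = (4/4) × 0.03599 = 0.03599 mol
V = nRT/P = 0.03599 × 8.314 × 389.15 / 319 = 0.3650 L

0.365 L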